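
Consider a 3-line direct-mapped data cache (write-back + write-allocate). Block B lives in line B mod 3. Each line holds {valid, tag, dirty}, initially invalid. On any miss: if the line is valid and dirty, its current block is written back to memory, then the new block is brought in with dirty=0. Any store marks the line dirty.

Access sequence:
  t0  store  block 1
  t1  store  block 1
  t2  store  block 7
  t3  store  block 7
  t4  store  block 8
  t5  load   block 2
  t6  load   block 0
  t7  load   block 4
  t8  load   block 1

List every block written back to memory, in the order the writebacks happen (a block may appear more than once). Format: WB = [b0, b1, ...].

0: W B1 -> L1 miss  d=D]
1: W B1 -> L1 hit  d=D]
2: W B7 -> L1 miss wb->B1  d=D]
3: W B7 -> L1 hit  d=D]
4: W B8 -> L2 miss  d=D]
5: R B2 -> L2 miss wb->B8  d=-]
6: R B0 -> L0 miss  d=-]
7: R B4 -> L1 miss wb->B7  d=-]
8: R B1 -> L1 miss  d=-]

WB = [1, 8, 7]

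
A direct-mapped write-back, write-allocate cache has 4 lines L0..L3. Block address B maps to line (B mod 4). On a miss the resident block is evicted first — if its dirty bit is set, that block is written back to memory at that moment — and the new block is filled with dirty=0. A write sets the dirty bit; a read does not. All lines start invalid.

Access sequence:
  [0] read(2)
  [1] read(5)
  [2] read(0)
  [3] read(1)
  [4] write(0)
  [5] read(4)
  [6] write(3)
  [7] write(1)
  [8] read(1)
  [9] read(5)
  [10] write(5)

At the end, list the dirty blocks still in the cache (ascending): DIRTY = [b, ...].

  0 | R B2 → L2 miss [-]
  1 | R B5 → L1 miss [-]
  2 | R B0 → L0 miss [-]
  3 | R B1 → L1 miss [-]
  4 | W B0 → L0 hit [D]
  5 | R B4 → L0 miss wb→B0 [-]
  6 | W B3 → L3 miss [D]
  7 | W B1 → L1 hit [D]
  8 | R B1 → L1 hit [D]
  9 | R B5 → L1 miss wb→B1 [-]
  10 | W B5 → L1 hit [D]

DIRTY = [3, 5]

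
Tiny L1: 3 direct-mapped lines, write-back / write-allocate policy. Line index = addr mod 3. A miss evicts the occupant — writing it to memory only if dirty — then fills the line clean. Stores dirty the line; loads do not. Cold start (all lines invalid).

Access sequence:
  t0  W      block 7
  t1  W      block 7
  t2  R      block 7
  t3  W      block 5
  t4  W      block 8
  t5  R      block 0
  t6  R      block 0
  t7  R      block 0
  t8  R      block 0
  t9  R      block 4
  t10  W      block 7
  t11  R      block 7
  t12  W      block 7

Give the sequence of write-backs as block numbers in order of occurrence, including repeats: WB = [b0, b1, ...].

0: W B7 -> L1 miss  d=D]
1: W B7 -> L1 hit  d=D]
2: R B7 -> L1 hit  d=D]
3: W B5 -> L2 miss  d=D]
4: W B8 -> L2 miss wb->B5  d=D]
5: R B0 -> L0 miss  d=-]
6: R B0 -> L0 hit  d=-]
7: R B0 -> L0 hit  d=-]
8: R B0 -> L0 hit  d=-]
9: R B4 -> L1 miss wb->B7  d=-]
10: W B7 -> L1 miss  d=D]
11: R B7 -> L1 hit  d=D]
12: W B7 -> L1 hit  d=D]

WB = [5, 7]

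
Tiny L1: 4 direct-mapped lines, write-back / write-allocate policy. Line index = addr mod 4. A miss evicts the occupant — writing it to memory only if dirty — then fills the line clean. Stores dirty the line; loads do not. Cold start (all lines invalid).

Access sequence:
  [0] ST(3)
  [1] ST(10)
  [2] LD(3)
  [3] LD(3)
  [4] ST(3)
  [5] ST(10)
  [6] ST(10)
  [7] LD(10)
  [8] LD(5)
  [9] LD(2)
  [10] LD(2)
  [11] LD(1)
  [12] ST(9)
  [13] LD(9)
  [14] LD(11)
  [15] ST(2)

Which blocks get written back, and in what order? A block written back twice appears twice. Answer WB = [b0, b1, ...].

0: W B3 → L3 miss [D]
1: W B10 → L2 miss [D]
2: R B3 → L3 hit [D]
3: R B3 → L3 hit [D]
4: W B3 → L3 hit [D]
5: W B10 → L2 hit [D]
6: W B10 → L2 hit [D]
7: R B10 → L2 hit [D]
8: R B5 → L1 miss [-]
9: R B2 → L2 miss wb→B10 [-]
10: R B2 → L2 hit [-]
11: R B1 → L1 miss [-]
12: W B9 → L1 miss [D]
13: R B9 → L1 hit [D]
14: R B11 → L3 miss wb→B3 [-]
15: W B2 → L2 hit [D]

WB = [10, 3]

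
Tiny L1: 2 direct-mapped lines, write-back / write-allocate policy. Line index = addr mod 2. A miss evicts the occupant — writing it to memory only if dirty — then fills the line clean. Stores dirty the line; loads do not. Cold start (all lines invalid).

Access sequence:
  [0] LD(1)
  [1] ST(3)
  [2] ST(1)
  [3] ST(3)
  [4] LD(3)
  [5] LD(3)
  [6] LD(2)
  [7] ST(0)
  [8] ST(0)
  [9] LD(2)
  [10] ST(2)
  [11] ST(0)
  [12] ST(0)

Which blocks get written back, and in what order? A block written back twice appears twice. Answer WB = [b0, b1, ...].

WB = [3, 1, 0, 2]

  0 | R B1 → L1 miss [-]
  1 | W B3 → L1 miss [D]
  2 | W B1 → L1 miss wb→B3 [D]
  3 | W B3 → L1 miss wb→B1 [D]
  4 | R B3 → L1 hit [D]
  5 | R B3 → L1 hit [D]
  6 | R B2 → L0 miss [-]
  7 | W B0 → L0 miss [D]
  8 | W B0 → L0 hit [D]
  9 | R B2 → L0 miss wb→B0 [-]
  10 | W B2 → L0 hit [D]
  11 | W B0 → L0 miss wb→B2 [D]
  12 | W B0 → L0 hit [D]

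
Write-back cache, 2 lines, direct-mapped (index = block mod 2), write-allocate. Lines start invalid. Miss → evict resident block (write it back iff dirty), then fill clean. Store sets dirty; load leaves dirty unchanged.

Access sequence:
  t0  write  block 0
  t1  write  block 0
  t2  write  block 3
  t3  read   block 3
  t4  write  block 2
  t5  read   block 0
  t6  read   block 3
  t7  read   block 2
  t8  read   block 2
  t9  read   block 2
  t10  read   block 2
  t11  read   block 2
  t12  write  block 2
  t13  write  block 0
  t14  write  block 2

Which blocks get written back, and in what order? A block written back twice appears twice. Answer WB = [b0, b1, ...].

0: W B0 -> L0 miss  d=D]
1: W B0 -> L0 hit  d=D]
2: W B3 -> L1 miss  d=D]
3: R B3 -> L1 hit  d=D]
4: W B2 -> L0 miss wb->B0  d=D]
5: R B0 -> L0 miss wb->B2  d=-]
6: R B3 -> L1 hit  d=D]
7: R B2 -> L0 miss  d=-]
8: R B2 -> L0 hit  d=-]
9: R B2 -> L0 hit  d=-]
10: R B2 -> L0 hit  d=-]
11: R B2 -> L0 hit  d=-]
12: W B2 -> L0 hit  d=D]
13: W B0 -> L0 miss wb->B2  d=D]
14: W B2 -> L0 miss wb->B0  d=D]

WB = [0, 2, 2, 0]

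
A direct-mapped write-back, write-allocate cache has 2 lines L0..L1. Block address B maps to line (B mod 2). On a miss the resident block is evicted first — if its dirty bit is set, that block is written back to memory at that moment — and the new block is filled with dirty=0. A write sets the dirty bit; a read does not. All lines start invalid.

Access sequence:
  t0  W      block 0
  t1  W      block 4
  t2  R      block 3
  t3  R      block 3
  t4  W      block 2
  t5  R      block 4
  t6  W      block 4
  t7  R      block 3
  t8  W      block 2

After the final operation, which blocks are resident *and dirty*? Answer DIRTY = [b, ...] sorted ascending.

DIRTY = [2]

0: W B0 → L0 miss [D]
1: W B4 → L0 miss wb→B0 [D]
2: R B3 → L1 miss [-]
3: R B3 → L1 hit [-]
4: W B2 → L0 miss wb→B4 [D]
5: R B4 → L0 miss wb→B2 [-]
6: W B4 → L0 hit [D]
7: R B3 → L1 hit [-]
8: W B2 → L0 miss wb→B4 [D]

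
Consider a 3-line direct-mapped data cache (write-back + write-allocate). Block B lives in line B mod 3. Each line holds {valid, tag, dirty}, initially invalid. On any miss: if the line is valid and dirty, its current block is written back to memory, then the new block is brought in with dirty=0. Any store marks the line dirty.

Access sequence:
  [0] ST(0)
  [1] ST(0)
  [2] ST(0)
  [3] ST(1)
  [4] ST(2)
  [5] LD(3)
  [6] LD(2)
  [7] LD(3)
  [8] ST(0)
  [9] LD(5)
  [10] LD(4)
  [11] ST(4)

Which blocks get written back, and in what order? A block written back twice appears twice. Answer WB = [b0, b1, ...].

0: W B0 -> L0 miss  d=D]
1: W B0 -> L0 hit  d=D]
2: W B0 -> L0 hit  d=D]
3: W B1 -> L1 miss  d=D]
4: W B2 -> L2 miss  d=D]
5: R B3 -> L0 miss wb->B0  d=-]
6: R B2 -> L2 hit  d=D]
7: R B3 -> L0 hit  d=-]
8: W B0 -> L0 miss  d=D]
9: R B5 -> L2 miss wb->B2  d=-]
10: R B4 -> L1 miss wb->B1  d=-]
11: W B4 -> L1 hit  d=D]

WB = [0, 2, 1]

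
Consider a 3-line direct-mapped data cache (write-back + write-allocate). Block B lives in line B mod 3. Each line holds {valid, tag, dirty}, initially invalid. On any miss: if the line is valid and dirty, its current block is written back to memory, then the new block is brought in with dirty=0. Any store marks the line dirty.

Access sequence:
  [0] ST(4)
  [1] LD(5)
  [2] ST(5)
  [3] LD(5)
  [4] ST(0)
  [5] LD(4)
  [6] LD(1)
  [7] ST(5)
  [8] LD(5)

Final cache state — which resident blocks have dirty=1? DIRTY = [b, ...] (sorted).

DIRTY = [0, 5]

  0 | W B4 → L1 miss [D]
  1 | R B5 → L2 miss [-]
  2 | W B5 → L2 hit [D]
  3 | R B5 → L2 hit [D]
  4 | W B0 → L0 miss [D]
  5 | R B4 → L1 hit [D]
  6 | R B1 → L1 miss wb→B4 [-]
  7 | W B5 → L2 hit [D]
  8 | R B5 → L2 hit [D]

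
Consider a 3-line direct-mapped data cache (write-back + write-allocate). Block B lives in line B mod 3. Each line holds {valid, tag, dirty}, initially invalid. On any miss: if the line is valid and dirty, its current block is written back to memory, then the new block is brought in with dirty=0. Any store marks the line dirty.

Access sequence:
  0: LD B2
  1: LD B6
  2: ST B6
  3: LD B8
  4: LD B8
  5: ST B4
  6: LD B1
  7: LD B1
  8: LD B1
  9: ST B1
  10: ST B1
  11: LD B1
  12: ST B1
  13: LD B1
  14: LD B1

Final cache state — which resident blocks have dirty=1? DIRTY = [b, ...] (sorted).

DIRTY = [1, 6]

0: R B2 → L2 miss [-]
1: R B6 → L0 miss [-]
2: W B6 → L0 hit [D]
3: R B8 → L2 miss [-]
4: R B8 → L2 hit [-]
5: W B4 → L1 miss [D]
6: R B1 → L1 miss wb→B4 [-]
7: R B1 → L1 hit [-]
8: R B1 → L1 hit [-]
9: W B1 → L1 hit [D]
10: W B1 → L1 hit [D]
11: R B1 → L1 hit [D]
12: W B1 → L1 hit [D]
13: R B1 → L1 hit [D]
14: R B1 → L1 hit [D]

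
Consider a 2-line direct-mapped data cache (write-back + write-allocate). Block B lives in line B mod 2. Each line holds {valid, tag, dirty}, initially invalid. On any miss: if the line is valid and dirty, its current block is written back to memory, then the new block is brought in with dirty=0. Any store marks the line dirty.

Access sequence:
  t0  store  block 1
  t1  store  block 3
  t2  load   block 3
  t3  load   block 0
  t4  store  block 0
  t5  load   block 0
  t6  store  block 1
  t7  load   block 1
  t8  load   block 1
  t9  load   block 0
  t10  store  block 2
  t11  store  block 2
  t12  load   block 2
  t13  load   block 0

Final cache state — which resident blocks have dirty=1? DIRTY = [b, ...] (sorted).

  0 | W B1 → L1 miss [D]
  1 | W B3 → L1 miss wb→B1 [D]
  2 | R B3 → L1 hit [D]
  3 | R B0 → L0 miss [-]
  4 | W B0 → L0 hit [D]
  5 | R B0 → L0 hit [D]
  6 | W B1 → L1 miss wb→B3 [D]
  7 | R B1 → L1 hit [D]
  8 | R B1 → L1 hit [D]
  9 | R B0 → L0 hit [D]
  10 | W B2 → L0 miss wb→B0 [D]
  11 | W B2 → L0 hit [D]
  12 | R B2 → L0 hit [D]
  13 | R B0 → L0 miss wb→B2 [-]

DIRTY = [1]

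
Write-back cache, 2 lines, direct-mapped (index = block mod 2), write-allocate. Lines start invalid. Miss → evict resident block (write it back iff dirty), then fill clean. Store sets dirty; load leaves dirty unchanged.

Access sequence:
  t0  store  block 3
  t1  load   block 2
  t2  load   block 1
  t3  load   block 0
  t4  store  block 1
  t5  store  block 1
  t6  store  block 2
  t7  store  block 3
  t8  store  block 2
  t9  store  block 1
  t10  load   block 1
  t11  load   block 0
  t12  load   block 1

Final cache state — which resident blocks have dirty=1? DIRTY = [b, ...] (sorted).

DIRTY = [1]

0: W B3 → L1 miss [D]
1: R B2 → L0 miss [-]
2: R B1 → L1 miss wb→B3 [-]
3: R B0 → L0 miss [-]
4: W B1 → L1 hit [D]
5: W B1 → L1 hit [D]
6: W B2 → L0 miss [D]
7: W B3 → L1 miss wb→B1 [D]
8: W B2 → L0 hit [D]
9: W B1 → L1 miss wb→B3 [D]
10: R B1 → L1 hit [D]
11: R B0 → L0 miss wb→B2 [-]
12: R B1 → L1 hit [D]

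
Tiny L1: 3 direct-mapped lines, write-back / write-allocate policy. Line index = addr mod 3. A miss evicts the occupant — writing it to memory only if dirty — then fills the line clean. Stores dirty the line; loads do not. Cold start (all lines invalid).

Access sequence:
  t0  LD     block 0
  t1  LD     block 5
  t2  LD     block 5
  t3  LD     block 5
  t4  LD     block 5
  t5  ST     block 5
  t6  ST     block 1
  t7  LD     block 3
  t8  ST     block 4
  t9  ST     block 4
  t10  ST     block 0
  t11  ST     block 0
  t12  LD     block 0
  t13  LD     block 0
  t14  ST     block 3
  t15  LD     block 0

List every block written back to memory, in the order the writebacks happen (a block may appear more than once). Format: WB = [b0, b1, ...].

WB = [1, 0, 3]

0: R B0 → L0 miss [-]
1: R B5 → L2 miss [-]
2: R B5 → L2 hit [-]
3: R B5 → L2 hit [-]
4: R B5 → L2 hit [-]
5: W B5 → L2 hit [D]
6: W B1 → L1 miss [D]
7: R B3 → L0 miss [-]
8: W B4 → L1 miss wb→B1 [D]
9: W B4 → L1 hit [D]
10: W B0 → L0 miss [D]
11: W B0 → L0 hit [D]
12: R B0 → L0 hit [D]
13: R B0 → L0 hit [D]
14: W B3 → L0 miss wb→B0 [D]
15: R B0 → L0 miss wb→B3 [-]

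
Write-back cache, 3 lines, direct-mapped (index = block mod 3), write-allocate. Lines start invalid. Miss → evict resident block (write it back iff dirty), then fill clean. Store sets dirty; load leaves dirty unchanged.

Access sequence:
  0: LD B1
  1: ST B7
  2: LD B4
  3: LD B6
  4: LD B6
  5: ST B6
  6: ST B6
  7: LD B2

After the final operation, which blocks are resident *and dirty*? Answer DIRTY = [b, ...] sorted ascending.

0: R B1 → L1 miss [-]
1: W B7 → L1 miss [D]
2: R B4 → L1 miss wb→B7 [-]
3: R B6 → L0 miss [-]
4: R B6 → L0 hit [-]
5: W B6 → L0 hit [D]
6: W B6 → L0 hit [D]
7: R B2 → L2 miss [-]

DIRTY = [6]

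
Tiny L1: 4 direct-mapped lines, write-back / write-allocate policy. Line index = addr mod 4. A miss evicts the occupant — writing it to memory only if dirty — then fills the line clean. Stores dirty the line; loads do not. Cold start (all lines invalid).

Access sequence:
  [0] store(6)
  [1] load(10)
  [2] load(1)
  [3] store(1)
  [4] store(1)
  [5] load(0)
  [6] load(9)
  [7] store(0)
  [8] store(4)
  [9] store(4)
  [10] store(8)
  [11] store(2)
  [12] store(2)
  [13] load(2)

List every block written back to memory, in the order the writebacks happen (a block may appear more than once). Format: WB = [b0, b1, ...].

WB = [6, 1, 0, 4]

  0 | W B6 → L2 miss [D]
  1 | R B10 → L2 miss wb→B6 [-]
  2 | R B1 → L1 miss [-]
  3 | W B1 → L1 hit [D]
  4 | W B1 → L1 hit [D]
  5 | R B0 → L0 miss [-]
  6 | R B9 → L1 miss wb→B1 [-]
  7 | W B0 → L0 hit [D]
  8 | W B4 → L0 miss wb→B0 [D]
  9 | W B4 → L0 hit [D]
  10 | W B8 → L0 miss wb→B4 [D]
  11 | W B2 → L2 miss [D]
  12 | W B2 → L2 hit [D]
  13 | R B2 → L2 hit [D]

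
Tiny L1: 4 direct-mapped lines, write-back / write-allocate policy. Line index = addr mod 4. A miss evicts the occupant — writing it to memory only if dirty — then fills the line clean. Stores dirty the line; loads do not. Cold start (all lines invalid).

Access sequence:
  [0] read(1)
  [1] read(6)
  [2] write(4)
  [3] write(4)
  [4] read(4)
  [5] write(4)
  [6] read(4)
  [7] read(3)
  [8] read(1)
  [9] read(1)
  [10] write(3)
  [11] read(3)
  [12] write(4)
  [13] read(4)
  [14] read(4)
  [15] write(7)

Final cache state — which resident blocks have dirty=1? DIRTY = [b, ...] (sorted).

DIRTY = [4, 7]

0: R B1 -> L1 miss  d=-]
1: R B6 -> L2 miss  d=-]
2: W B4 -> L0 miss  d=D]
3: W B4 -> L0 hit  d=D]
4: R B4 -> L0 hit  d=D]
5: W B4 -> L0 hit  d=D]
6: R B4 -> L0 hit  d=D]
7: R B3 -> L3 miss  d=-]
8: R B1 -> L1 hit  d=-]
9: R B1 -> L1 hit  d=-]
10: W B3 -> L3 hit  d=D]
11: R B3 -> L3 hit  d=D]
12: W B4 -> L0 hit  d=D]
13: R B4 -> L0 hit  d=D]
14: R B4 -> L0 hit  d=D]
15: W B7 -> L3 miss wb->B3  d=D]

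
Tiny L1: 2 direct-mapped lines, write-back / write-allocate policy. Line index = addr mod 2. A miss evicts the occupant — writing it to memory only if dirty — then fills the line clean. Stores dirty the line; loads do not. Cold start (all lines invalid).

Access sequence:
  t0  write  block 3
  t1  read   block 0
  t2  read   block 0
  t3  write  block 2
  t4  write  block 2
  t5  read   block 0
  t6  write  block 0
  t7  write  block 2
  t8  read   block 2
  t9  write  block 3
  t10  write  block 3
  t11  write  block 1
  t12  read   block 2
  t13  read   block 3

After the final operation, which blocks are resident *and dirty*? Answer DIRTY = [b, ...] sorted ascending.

DIRTY = [2]

  0 | W B3 → L1 miss [D]
  1 | R B0 → L0 miss [-]
  2 | R B0 → L0 hit [-]
  3 | W B2 → L0 miss [D]
  4 | W B2 → L0 hit [D]
  5 | R B0 → L0 miss wb→B2 [-]
  6 | W B0 → L0 hit [D]
  7 | W B2 → L0 miss wb→B0 [D]
  8 | R B2 → L0 hit [D]
  9 | W B3 → L1 hit [D]
  10 | W B3 → L1 hit [D]
  11 | W B1 → L1 miss wb→B3 [D]
  12 | R B2 → L0 hit [D]
  13 | R B3 → L1 miss wb→B1 [-]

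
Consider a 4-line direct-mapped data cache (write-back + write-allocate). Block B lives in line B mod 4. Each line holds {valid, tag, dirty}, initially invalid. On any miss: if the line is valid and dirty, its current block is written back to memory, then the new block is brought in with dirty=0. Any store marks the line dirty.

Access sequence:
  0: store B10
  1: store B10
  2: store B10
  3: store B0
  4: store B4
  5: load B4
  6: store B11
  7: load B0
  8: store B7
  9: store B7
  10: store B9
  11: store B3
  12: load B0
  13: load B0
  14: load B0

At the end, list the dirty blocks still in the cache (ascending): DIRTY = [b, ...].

DIRTY = [3, 9, 10]

  0 | W B10 → L2 miss [D]
  1 | W B10 → L2 hit [D]
  2 | W B10 → L2 hit [D]
  3 | W B0 → L0 miss [D]
  4 | W B4 → L0 miss wb→B0 [D]
  5 | R B4 → L0 hit [D]
  6 | W B11 → L3 miss [D]
  7 | R B0 → L0 miss wb→B4 [-]
  8 | W B7 → L3 miss wb→B11 [D]
  9 | W B7 → L3 hit [D]
  10 | W B9 → L1 miss [D]
  11 | W B3 → L3 miss wb→B7 [D]
  12 | R B0 → L0 hit [-]
  13 | R B0 → L0 hit [-]
  14 | R B0 → L0 hit [-]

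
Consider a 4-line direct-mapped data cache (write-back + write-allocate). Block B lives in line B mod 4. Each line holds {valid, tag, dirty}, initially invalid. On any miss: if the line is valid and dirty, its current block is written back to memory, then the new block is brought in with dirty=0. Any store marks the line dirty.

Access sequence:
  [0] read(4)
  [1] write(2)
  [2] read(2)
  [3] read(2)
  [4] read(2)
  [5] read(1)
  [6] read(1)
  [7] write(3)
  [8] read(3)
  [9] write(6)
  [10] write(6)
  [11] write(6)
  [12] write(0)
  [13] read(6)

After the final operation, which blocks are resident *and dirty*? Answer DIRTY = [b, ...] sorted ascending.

DIRTY = [0, 3, 6]

0: R B4 → L0 miss [-]
1: W B2 → L2 miss [D]
2: R B2 → L2 hit [D]
3: R B2 → L2 hit [D]
4: R B2 → L2 hit [D]
5: R B1 → L1 miss [-]
6: R B1 → L1 hit [-]
7: W B3 → L3 miss [D]
8: R B3 → L3 hit [D]
9: W B6 → L2 miss wb→B2 [D]
10: W B6 → L2 hit [D]
11: W B6 → L2 hit [D]
12: W B0 → L0 miss [D]
13: R B6 → L2 hit [D]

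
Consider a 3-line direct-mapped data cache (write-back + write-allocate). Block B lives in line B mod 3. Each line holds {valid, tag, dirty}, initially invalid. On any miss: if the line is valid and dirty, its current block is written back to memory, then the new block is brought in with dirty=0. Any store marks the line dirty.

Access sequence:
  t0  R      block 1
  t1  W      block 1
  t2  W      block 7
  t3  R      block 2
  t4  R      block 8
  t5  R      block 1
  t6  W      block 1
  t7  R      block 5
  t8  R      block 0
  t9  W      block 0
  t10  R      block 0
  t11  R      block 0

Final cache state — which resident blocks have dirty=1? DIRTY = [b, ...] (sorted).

0: R B1 -> L1 miss  d=-]
1: W B1 -> L1 hit  d=D]
2: W B7 -> L1 miss wb->B1  d=D]
3: R B2 -> L2 miss  d=-]
4: R B8 -> L2 miss  d=-]
5: R B1 -> L1 miss wb->B7  d=-]
6: W B1 -> L1 hit  d=D]
7: R B5 -> L2 miss  d=-]
8: R B0 -> L0 miss  d=-]
9: W B0 -> L0 hit  d=D]
10: R B0 -> L0 hit  d=D]
11: R B0 -> L0 hit  d=D]

DIRTY = [0, 1]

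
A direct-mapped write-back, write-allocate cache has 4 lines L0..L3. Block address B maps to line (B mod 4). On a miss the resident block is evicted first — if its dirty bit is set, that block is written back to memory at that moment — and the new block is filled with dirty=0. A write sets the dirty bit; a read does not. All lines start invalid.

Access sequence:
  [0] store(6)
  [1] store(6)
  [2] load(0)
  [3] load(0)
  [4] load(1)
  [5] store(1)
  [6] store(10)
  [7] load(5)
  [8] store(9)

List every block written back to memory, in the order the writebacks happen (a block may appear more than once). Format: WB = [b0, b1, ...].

WB = [6, 1]

  0 | W B6 → L2 miss [D]
  1 | W B6 → L2 hit [D]
  2 | R B0 → L0 miss [-]
  3 | R B0 → L0 hit [-]
  4 | R B1 → L1 miss [-]
  5 | W B1 → L1 hit [D]
  6 | W B10 → L2 miss wb→B6 [D]
  7 | R B5 → L1 miss wb→B1 [-]
  8 | W B9 → L1 miss [D]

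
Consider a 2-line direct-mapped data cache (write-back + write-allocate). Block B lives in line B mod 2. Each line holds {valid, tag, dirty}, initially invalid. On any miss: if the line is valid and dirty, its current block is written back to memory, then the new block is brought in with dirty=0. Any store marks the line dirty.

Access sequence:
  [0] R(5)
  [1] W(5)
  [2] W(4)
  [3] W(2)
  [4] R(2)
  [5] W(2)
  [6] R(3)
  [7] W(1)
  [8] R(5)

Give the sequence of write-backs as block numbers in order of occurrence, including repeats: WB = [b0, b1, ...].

0: R B5 → L1 miss [-]
1: W B5 → L1 hit [D]
2: W B4 → L0 miss [D]
3: W B2 → L0 miss wb→B4 [D]
4: R B2 → L0 hit [D]
5: W B2 → L0 hit [D]
6: R B3 → L1 miss wb→B5 [-]
7: W B1 → L1 miss [D]
8: R B5 → L1 miss wb→B1 [-]

WB = [4, 5, 1]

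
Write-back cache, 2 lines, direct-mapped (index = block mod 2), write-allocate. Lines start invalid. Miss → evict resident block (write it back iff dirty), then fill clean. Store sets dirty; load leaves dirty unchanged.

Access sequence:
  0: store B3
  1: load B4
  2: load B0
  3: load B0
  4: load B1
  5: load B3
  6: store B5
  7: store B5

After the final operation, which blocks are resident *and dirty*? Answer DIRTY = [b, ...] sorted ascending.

DIRTY = [5]

0: W B3 → L1 miss [D]
1: R B4 → L0 miss [-]
2: R B0 → L0 miss [-]
3: R B0 → L0 hit [-]
4: R B1 → L1 miss wb→B3 [-]
5: R B3 → L1 miss [-]
6: W B5 → L1 miss [D]
7: W B5 → L1 hit [D]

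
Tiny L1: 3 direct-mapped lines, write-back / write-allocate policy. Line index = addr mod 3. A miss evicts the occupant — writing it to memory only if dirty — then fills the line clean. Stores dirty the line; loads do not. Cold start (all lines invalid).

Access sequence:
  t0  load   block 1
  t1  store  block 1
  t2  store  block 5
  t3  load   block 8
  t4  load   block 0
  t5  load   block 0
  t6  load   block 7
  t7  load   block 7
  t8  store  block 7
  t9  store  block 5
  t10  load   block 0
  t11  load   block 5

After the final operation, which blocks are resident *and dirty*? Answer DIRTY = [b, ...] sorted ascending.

0: R B1 → L1 miss [-]
1: W B1 → L1 hit [D]
2: W B5 → L2 miss [D]
3: R B8 → L2 miss wb→B5 [-]
4: R B0 → L0 miss [-]
5: R B0 → L0 hit [-]
6: R B7 → L1 miss wb→B1 [-]
7: R B7 → L1 hit [-]
8: W B7 → L1 hit [D]
9: W B5 → L2 miss [D]
10: R B0 → L0 hit [-]
11: R B5 → L2 hit [D]

DIRTY = [5, 7]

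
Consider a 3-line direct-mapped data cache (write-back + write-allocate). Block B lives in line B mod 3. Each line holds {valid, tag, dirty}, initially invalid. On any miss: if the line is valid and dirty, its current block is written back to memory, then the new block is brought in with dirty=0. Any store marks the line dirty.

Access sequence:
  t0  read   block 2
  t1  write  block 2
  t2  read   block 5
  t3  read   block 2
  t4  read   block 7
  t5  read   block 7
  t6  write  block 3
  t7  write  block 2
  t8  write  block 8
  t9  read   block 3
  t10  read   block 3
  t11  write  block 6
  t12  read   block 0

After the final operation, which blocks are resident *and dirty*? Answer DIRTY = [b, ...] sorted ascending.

DIRTY = [8]

  0 | R B2 → L2 miss [-]
  1 | W B2 → L2 hit [D]
  2 | R B5 → L2 miss wb→B2 [-]
  3 | R B2 → L2 miss [-]
  4 | R B7 → L1 miss [-]
  5 | R B7 → L1 hit [-]
  6 | W B3 → L0 miss [D]
  7 | W B2 → L2 hit [D]
  8 | W B8 → L2 miss wb→B2 [D]
  9 | R B3 → L0 hit [D]
  10 | R B3 → L0 hit [D]
  11 | W B6 → L0 miss wb→B3 [D]
  12 | R B0 → L0 miss wb→B6 [-]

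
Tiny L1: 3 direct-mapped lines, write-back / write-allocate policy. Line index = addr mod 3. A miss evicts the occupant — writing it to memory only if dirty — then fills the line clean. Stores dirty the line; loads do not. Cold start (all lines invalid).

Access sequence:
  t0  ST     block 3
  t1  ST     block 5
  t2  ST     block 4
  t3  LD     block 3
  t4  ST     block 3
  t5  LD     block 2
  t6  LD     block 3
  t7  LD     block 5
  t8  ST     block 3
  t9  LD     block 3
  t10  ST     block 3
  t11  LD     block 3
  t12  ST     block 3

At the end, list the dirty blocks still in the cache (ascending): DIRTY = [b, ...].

0: W B3 → L0 miss [D]
1: W B5 → L2 miss [D]
2: W B4 → L1 miss [D]
3: R B3 → L0 hit [D]
4: W B3 → L0 hit [D]
5: R B2 → L2 miss wb→B5 [-]
6: R B3 → L0 hit [D]
7: R B5 → L2 miss [-]
8: W B3 → L0 hit [D]
9: R B3 → L0 hit [D]
10: W B3 → L0 hit [D]
11: R B3 → L0 hit [D]
12: W B3 → L0 hit [D]

DIRTY = [3, 4]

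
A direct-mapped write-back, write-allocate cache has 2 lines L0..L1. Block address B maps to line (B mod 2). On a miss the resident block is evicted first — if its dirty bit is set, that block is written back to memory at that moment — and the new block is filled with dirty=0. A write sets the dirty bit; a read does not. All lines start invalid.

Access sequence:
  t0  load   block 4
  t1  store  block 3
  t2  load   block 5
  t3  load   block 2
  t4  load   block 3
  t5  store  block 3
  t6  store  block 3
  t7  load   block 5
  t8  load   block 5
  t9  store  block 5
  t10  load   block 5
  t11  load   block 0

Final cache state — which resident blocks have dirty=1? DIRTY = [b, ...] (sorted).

0: R B4 -> L0 miss  d=-]
1: W B3 -> L1 miss  d=D]
2: R B5 -> L1 miss wb->B3  d=-]
3: R B2 -> L0 miss  d=-]
4: R B3 -> L1 miss  d=-]
5: W B3 -> L1 hit  d=D]
6: W B3 -> L1 hit  d=D]
7: R B5 -> L1 miss wb->B3  d=-]
8: R B5 -> L1 hit  d=-]
9: W B5 -> L1 hit  d=D]
10: R B5 -> L1 hit  d=D]
11: R B0 -> L0 miss  d=-]

DIRTY = [5]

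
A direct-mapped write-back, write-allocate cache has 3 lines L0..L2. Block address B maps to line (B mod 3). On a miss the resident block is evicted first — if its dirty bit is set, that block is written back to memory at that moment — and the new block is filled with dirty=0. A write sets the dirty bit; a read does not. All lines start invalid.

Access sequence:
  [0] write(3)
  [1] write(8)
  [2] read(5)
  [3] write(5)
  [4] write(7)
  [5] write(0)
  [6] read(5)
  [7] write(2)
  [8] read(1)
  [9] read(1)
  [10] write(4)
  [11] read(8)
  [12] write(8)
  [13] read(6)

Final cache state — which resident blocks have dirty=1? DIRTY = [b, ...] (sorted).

0: W B3 → L0 miss [D]
1: W B8 → L2 miss [D]
2: R B5 → L2 miss wb→B8 [-]
3: W B5 → L2 hit [D]
4: W B7 → L1 miss [D]
5: W B0 → L0 miss wb→B3 [D]
6: R B5 → L2 hit [D]
7: W B2 → L2 miss wb→B5 [D]
8: R B1 → L1 miss wb→B7 [-]
9: R B1 → L1 hit [-]
10: W B4 → L1 miss [D]
11: R B8 → L2 miss wb→B2 [-]
12: W B8 → L2 hit [D]
13: R B6 → L0 miss wb→B0 [-]

DIRTY = [4, 8]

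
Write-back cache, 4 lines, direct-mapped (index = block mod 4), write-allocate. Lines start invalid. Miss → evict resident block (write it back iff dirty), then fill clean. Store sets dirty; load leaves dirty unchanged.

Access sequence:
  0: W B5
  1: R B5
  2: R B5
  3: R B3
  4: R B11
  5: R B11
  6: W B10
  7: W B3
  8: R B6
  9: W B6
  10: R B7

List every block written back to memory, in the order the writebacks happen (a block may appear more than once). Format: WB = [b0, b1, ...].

0: W B5 → L1 miss [D]
1: R B5 → L1 hit [D]
2: R B5 → L1 hit [D]
3: R B3 → L3 miss [-]
4: R B11 → L3 miss [-]
5: R B11 → L3 hit [-]
6: W B10 → L2 miss [D]
7: W B3 → L3 miss [D]
8: R B6 → L2 miss wb→B10 [-]
9: W B6 → L2 hit [D]
10: R B7 → L3 miss wb→B3 [-]

WB = [10, 3]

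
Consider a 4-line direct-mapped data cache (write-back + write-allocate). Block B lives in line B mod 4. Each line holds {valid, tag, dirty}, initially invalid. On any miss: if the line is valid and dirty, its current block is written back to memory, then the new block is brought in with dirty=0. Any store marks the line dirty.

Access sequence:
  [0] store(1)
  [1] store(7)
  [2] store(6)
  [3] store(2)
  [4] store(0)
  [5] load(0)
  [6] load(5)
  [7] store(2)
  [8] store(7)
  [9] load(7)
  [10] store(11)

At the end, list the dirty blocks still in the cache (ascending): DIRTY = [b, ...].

DIRTY = [0, 2, 11]

0: W B1 -> L1 miss  d=D]
1: W B7 -> L3 miss  d=D]
2: W B6 -> L2 miss  d=D]
3: W B2 -> L2 miss wb->B6  d=D]
4: W B0 -> L0 miss  d=D]
5: R B0 -> L0 hit  d=D]
6: R B5 -> L1 miss wb->B1  d=-]
7: W B2 -> L2 hit  d=D]
8: W B7 -> L3 hit  d=D]
9: R B7 -> L3 hit  d=D]
10: W B11 -> L3 miss wb->B7  d=D]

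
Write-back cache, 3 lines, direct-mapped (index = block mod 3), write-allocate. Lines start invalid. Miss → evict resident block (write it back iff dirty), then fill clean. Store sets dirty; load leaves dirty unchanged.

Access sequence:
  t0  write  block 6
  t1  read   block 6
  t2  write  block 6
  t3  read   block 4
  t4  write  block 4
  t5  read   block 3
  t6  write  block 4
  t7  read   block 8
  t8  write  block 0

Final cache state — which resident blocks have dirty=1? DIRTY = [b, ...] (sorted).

DIRTY = [0, 4]

0: W B6 -> L0 miss  d=D]
1: R B6 -> L0 hit  d=D]
2: W B6 -> L0 hit  d=D]
3: R B4 -> L1 miss  d=-]
4: W B4 -> L1 hit  d=D]
5: R B3 -> L0 miss wb->B6  d=-]
6: W B4 -> L1 hit  d=D]
7: R B8 -> L2 miss  d=-]
8: W B0 -> L0 miss  d=D]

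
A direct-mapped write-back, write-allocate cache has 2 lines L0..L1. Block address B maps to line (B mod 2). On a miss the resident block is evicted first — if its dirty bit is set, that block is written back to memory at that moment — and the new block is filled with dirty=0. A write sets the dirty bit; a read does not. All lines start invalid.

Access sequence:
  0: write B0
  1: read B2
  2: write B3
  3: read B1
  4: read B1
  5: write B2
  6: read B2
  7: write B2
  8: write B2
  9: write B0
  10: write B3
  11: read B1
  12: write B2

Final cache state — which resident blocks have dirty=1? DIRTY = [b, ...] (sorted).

DIRTY = [2]

0: W B0 -> L0 miss  d=D]
1: R B2 -> L0 miss wb->B0  d=-]
2: W B3 -> L1 miss  d=D]
3: R B1 -> L1 miss wb->B3  d=-]
4: R B1 -> L1 hit  d=-]
5: W B2 -> L0 hit  d=D]
6: R B2 -> L0 hit  d=D]
7: W B2 -> L0 hit  d=D]
8: W B2 -> L0 hit  d=D]
9: W B0 -> L0 miss wb->B2  d=D]
10: W B3 -> L1 miss  d=D]
11: R B1 -> L1 miss wb->B3  d=-]
12: W B2 -> L0 miss wb->B0  d=D]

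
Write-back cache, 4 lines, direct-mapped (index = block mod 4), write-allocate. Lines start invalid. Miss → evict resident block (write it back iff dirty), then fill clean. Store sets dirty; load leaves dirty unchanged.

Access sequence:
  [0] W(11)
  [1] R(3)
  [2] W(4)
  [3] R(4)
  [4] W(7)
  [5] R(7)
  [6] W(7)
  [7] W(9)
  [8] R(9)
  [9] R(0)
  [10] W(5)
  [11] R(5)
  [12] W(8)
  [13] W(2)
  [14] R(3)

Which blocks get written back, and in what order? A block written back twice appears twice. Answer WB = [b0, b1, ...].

0: W B11 -> L3 miss  d=D]
1: R B3 -> L3 miss wb->B11  d=-]
2: W B4 -> L0 miss  d=D]
3: R B4 -> L0 hit  d=D]
4: W B7 -> L3 miss  d=D]
5: R B7 -> L3 hit  d=D]
6: W B7 -> L3 hit  d=D]
7: W B9 -> L1 miss  d=D]
8: R B9 -> L1 hit  d=D]
9: R B0 -> L0 miss wb->B4  d=-]
10: W B5 -> L1 miss wb->B9  d=D]
11: R B5 -> L1 hit  d=D]
12: W B8 -> L0 miss  d=D]
13: W B2 -> L2 miss  d=D]
14: R B3 -> L3 miss wb->B7  d=-]

WB = [11, 4, 9, 7]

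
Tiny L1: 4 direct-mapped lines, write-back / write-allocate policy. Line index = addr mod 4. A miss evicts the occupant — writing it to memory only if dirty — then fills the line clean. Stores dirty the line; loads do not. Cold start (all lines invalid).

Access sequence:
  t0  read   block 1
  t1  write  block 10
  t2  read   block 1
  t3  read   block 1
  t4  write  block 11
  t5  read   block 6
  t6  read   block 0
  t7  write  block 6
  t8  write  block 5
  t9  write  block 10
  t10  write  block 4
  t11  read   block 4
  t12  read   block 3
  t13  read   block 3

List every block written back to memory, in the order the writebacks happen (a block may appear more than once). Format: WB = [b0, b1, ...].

0: R B1 -> L1 miss  d=-]
1: W B10 -> L2 miss  d=D]
2: R B1 -> L1 hit  d=-]
3: R B1 -> L1 hit  d=-]
4: W B11 -> L3 miss  d=D]
5: R B6 -> L2 miss wb->B10  d=-]
6: R B0 -> L0 miss  d=-]
7: W B6 -> L2 hit  d=D]
8: W B5 -> L1 miss  d=D]
9: W B10 -> L2 miss wb->B6  d=D]
10: W B4 -> L0 miss  d=D]
11: R B4 -> L0 hit  d=D]
12: R B3 -> L3 miss wb->B11  d=-]
13: R B3 -> L3 hit  d=-]

WB = [10, 6, 11]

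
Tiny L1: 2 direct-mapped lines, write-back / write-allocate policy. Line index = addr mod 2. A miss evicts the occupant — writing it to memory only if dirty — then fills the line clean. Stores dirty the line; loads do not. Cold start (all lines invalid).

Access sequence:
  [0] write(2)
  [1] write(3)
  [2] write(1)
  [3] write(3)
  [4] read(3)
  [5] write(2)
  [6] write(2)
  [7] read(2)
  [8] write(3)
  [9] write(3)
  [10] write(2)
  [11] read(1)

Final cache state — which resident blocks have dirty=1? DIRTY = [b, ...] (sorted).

  0 | W B2 → L0 miss [D]
  1 | W B3 → L1 miss [D]
  2 | W B1 → L1 miss wb→B3 [D]
  3 | W B3 → L1 miss wb→B1 [D]
  4 | R B3 → L1 hit [D]
  5 | W B2 → L0 hit [D]
  6 | W B2 → L0 hit [D]
  7 | R B2 → L0 hit [D]
  8 | W B3 → L1 hit [D]
  9 | W B3 → L1 hit [D]
  10 | W B2 → L0 hit [D]
  11 | R B1 → L1 miss wb→B3 [-]

DIRTY = [2]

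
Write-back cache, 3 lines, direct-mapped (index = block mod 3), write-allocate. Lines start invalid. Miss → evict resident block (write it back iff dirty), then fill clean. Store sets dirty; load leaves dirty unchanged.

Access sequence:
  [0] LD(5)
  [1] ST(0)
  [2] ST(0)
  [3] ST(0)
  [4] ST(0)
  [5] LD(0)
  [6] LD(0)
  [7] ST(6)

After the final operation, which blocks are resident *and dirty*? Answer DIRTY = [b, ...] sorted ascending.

  0 | R B5 → L2 miss [-]
  1 | W B0 → L0 miss [D]
  2 | W B0 → L0 hit [D]
  3 | W B0 → L0 hit [D]
  4 | W B0 → L0 hit [D]
  5 | R B0 → L0 hit [D]
  6 | R B0 → L0 hit [D]
  7 | W B6 → L0 miss wb→B0 [D]

DIRTY = [6]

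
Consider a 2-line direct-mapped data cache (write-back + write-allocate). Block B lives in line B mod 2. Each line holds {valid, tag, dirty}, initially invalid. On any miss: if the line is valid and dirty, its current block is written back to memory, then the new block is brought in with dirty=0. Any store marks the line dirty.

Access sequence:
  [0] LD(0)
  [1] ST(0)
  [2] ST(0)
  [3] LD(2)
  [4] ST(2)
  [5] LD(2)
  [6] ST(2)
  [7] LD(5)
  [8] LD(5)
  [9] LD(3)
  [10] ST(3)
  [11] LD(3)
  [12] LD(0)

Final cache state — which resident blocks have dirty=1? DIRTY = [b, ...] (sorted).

0: R B0 → L0 miss [-]
1: W B0 → L0 hit [D]
2: W B0 → L0 hit [D]
3: R B2 → L0 miss wb→B0 [-]
4: W B2 → L0 hit [D]
5: R B2 → L0 hit [D]
6: W B2 → L0 hit [D]
7: R B5 → L1 miss [-]
8: R B5 → L1 hit [-]
9: R B3 → L1 miss [-]
10: W B3 → L1 hit [D]
11: R B3 → L1 hit [D]
12: R B0 → L0 miss wb→B2 [-]

DIRTY = [3]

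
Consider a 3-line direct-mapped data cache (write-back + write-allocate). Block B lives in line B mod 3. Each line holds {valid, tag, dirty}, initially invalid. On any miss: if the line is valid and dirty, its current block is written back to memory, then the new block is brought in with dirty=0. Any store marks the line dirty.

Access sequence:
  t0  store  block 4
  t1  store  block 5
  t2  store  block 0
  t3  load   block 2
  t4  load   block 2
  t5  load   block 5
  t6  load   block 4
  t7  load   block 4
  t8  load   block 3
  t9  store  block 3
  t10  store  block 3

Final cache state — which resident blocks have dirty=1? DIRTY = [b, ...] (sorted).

0: W B4 -> L1 miss  d=D]
1: W B5 -> L2 miss  d=D]
2: W B0 -> L0 miss  d=D]
3: R B2 -> L2 miss wb->B5  d=-]
4: R B2 -> L2 hit  d=-]
5: R B5 -> L2 miss  d=-]
6: R B4 -> L1 hit  d=D]
7: R B4 -> L1 hit  d=D]
8: R B3 -> L0 miss wb->B0  d=-]
9: W B3 -> L0 hit  d=D]
10: W B3 -> L0 hit  d=D]

DIRTY = [3, 4]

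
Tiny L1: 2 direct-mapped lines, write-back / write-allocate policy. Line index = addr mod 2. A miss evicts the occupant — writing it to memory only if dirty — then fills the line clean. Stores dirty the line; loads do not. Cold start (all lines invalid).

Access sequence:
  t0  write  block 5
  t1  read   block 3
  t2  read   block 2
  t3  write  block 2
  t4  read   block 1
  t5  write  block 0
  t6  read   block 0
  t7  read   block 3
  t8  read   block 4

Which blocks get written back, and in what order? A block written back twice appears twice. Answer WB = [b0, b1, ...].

0: W B5 -> L1 miss  d=D]
1: R B3 -> L1 miss wb->B5  d=-]
2: R B2 -> L0 miss  d=-]
3: W B2 -> L0 hit  d=D]
4: R B1 -> L1 miss  d=-]
5: W B0 -> L0 miss wb->B2  d=D]
6: R B0 -> L0 hit  d=D]
7: R B3 -> L1 miss  d=-]
8: R B4 -> L0 miss wb->B0  d=-]

WB = [5, 2, 0]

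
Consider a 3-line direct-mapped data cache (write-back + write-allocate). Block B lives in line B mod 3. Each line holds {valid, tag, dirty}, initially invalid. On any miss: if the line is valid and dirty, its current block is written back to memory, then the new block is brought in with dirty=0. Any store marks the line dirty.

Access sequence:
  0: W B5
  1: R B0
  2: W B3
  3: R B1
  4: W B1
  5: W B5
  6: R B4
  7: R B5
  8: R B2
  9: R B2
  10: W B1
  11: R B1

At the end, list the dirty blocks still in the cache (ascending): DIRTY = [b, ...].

DIRTY = [1, 3]

0: W B5 -> L2 miss  d=D]
1: R B0 -> L0 miss  d=-]
2: W B3 -> L0 miss  d=D]
3: R B1 -> L1 miss  d=-]
4: W B1 -> L1 hit  d=D]
5: W B5 -> L2 hit  d=D]
6: R B4 -> L1 miss wb->B1  d=-]
7: R B5 -> L2 hit  d=D]
8: R B2 -> L2 miss wb->B5  d=-]
9: R B2 -> L2 hit  d=-]
10: W B1 -> L1 miss  d=D]
11: R B1 -> L1 hit  d=D]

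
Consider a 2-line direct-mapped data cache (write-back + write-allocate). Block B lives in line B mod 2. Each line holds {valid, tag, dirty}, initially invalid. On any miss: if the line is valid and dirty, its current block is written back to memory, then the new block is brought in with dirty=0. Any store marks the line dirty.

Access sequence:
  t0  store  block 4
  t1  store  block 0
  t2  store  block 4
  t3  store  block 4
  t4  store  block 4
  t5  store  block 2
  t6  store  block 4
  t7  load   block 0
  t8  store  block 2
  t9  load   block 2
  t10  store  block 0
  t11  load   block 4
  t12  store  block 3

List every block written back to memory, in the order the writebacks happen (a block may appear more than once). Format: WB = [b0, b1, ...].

0: W B4 -> L0 miss  d=D]
1: W B0 -> L0 miss wb->B4  d=D]
2: W B4 -> L0 miss wb->B0  d=D]
3: W B4 -> L0 hit  d=D]
4: W B4 -> L0 hit  d=D]
5: W B2 -> L0 miss wb->B4  d=D]
6: W B4 -> L0 miss wb->B2  d=D]
7: R B0 -> L0 miss wb->B4  d=-]
8: W B2 -> L0 miss  d=D]
9: R B2 -> L0 hit  d=D]
10: W B0 -> L0 miss wb->B2  d=D]
11: R B4 -> L0 miss wb->B0  d=-]
12: W B3 -> L1 miss  d=D]

WB = [4, 0, 4, 2, 4, 2, 0]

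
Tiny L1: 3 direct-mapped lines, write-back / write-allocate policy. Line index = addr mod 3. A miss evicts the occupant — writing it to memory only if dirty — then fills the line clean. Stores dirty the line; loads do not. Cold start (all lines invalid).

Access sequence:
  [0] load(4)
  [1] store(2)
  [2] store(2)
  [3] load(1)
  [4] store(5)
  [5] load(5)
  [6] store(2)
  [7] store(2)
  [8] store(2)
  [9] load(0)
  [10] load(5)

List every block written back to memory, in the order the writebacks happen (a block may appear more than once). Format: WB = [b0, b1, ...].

WB = [2, 5, 2]

  0 | R B4 → L1 miss [-]
  1 | W B2 → L2 miss [D]
  2 | W B2 → L2 hit [D]
  3 | R B1 → L1 miss [-]
  4 | W B5 → L2 miss wb→B2 [D]
  5 | R B5 → L2 hit [D]
  6 | W B2 → L2 miss wb→B5 [D]
  7 | W B2 → L2 hit [D]
  8 | W B2 → L2 hit [D]
  9 | R B0 → L0 miss [-]
  10 | R B5 → L2 miss wb→B2 [-]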